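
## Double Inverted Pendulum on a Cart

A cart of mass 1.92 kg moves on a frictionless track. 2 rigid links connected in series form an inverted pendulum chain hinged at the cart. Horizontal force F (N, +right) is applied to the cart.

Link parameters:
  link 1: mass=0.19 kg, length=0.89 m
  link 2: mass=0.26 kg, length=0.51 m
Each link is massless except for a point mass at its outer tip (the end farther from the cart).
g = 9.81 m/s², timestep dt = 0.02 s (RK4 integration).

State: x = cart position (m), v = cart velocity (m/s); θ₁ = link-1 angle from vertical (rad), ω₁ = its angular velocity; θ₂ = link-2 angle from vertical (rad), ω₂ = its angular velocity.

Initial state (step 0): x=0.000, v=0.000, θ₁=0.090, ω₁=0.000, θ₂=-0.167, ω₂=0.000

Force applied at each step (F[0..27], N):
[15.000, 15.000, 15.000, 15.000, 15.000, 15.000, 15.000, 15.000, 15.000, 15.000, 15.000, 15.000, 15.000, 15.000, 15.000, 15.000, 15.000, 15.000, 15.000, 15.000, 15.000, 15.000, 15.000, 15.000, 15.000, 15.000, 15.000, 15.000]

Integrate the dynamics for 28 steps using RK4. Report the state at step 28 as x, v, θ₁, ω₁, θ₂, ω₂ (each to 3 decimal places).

apply F[0]=+15.000 → step 1: x=0.002, v=0.152, θ₁=0.089, ω₁=-0.078, θ₂=-0.169, ω₂=-0.227
apply F[1]=+15.000 → step 2: x=0.006, v=0.305, θ₁=0.087, ω₁=-0.156, θ₂=-0.176, ω₂=-0.455
apply F[2]=+15.000 → step 3: x=0.014, v=0.457, θ₁=0.083, ω₁=-0.235, θ₂=-0.187, ω₂=-0.685
apply F[3]=+15.000 → step 4: x=0.024, v=0.610, θ₁=0.077, ω₁=-0.316, θ₂=-0.203, ω₂=-0.917
apply F[4]=+15.000 → step 5: x=0.038, v=0.763, θ₁=0.070, ω₁=-0.398, θ₂=-0.224, ω₂=-1.153
apply F[5]=+15.000 → step 6: x=0.055, v=0.917, θ₁=0.061, ω₁=-0.484, θ₂=-0.250, ω₂=-1.391
apply F[6]=+15.000 → step 7: x=0.075, v=1.071, θ₁=0.051, ω₁=-0.574, θ₂=-0.280, ω₂=-1.632
apply F[7]=+15.000 → step 8: x=0.098, v=1.225, θ₁=0.039, ω₁=-0.669, θ₂=-0.315, ω₂=-1.874
apply F[8]=+15.000 → step 9: x=0.124, v=1.380, θ₁=0.024, ω₁=-0.771, θ₂=-0.355, ω₂=-2.114
apply F[9]=+15.000 → step 10: x=0.153, v=1.536, θ₁=0.008, ω₁=-0.883, θ₂=-0.399, ω₂=-2.350
apply F[10]=+15.000 → step 11: x=0.185, v=1.692, θ₁=-0.011, ω₁=-1.007, θ₂=-0.449, ω₂=-2.577
apply F[11]=+15.000 → step 12: x=0.221, v=1.849, θ₁=-0.033, ω₁=-1.145, θ₂=-0.502, ω₂=-2.793
apply F[12]=+15.000 → step 13: x=0.259, v=2.006, θ₁=-0.057, ω₁=-1.299, θ₂=-0.560, ω₂=-2.991
apply F[13]=+15.000 → step 14: x=0.301, v=2.164, θ₁=-0.085, ω₁=-1.472, θ₂=-0.622, ω₂=-3.167
apply F[14]=+15.000 → step 15: x=0.346, v=2.322, θ₁=-0.116, ω₁=-1.665, θ₂=-0.687, ω₂=-3.314
apply F[15]=+15.000 → step 16: x=0.394, v=2.479, θ₁=-0.152, ω₁=-1.881, θ₂=-0.754, ω₂=-3.426
apply F[16]=+15.000 → step 17: x=0.445, v=2.636, θ₁=-0.192, ω₁=-2.120, θ₂=-0.824, ω₂=-3.495
apply F[17]=+15.000 → step 18: x=0.499, v=2.793, θ₁=-0.237, ω₁=-2.382, θ₂=-0.894, ω₂=-3.515
apply F[18]=+15.000 → step 19: x=0.557, v=2.948, θ₁=-0.287, ω₁=-2.668, θ₂=-0.964, ω₂=-3.475
apply F[19]=+15.000 → step 20: x=0.617, v=3.102, θ₁=-0.343, ω₁=-2.977, θ₂=-1.032, ω₂=-3.368
apply F[20]=+15.000 → step 21: x=0.681, v=3.253, θ₁=-0.406, ω₁=-3.308, θ₂=-1.098, ω₂=-3.183
apply F[21]=+15.000 → step 22: x=0.747, v=3.400, θ₁=-0.476, ω₁=-3.661, θ₂=-1.159, ω₂=-2.910
apply F[22]=+15.000 → step 23: x=0.817, v=3.541, θ₁=-0.553, ω₁=-4.035, θ₂=-1.214, ω₂=-2.539
apply F[23]=+15.000 → step 24: x=0.889, v=3.675, θ₁=-0.637, ω₁=-4.430, θ₂=-1.260, ω₂=-2.060
apply F[24]=+15.000 → step 25: x=0.964, v=3.798, θ₁=-0.730, ω₁=-4.850, θ₂=-1.295, ω₂=-1.471
apply F[25]=+15.000 → step 26: x=1.041, v=3.905, θ₁=-0.832, ω₁=-5.293, θ₂=-1.318, ω₂=-0.778
apply F[26]=+15.000 → step 27: x=1.120, v=3.990, θ₁=-0.942, ω₁=-5.755, θ₂=-1.326, ω₂=-0.013
apply F[27]=+15.000 → step 28: x=1.200, v=4.045, θ₁=-1.062, ω₁=-6.208, θ₂=-1.319, ω₂=0.730

Answer: x=1.200, v=4.045, θ₁=-1.062, ω₁=-6.208, θ₂=-1.319, ω₂=0.730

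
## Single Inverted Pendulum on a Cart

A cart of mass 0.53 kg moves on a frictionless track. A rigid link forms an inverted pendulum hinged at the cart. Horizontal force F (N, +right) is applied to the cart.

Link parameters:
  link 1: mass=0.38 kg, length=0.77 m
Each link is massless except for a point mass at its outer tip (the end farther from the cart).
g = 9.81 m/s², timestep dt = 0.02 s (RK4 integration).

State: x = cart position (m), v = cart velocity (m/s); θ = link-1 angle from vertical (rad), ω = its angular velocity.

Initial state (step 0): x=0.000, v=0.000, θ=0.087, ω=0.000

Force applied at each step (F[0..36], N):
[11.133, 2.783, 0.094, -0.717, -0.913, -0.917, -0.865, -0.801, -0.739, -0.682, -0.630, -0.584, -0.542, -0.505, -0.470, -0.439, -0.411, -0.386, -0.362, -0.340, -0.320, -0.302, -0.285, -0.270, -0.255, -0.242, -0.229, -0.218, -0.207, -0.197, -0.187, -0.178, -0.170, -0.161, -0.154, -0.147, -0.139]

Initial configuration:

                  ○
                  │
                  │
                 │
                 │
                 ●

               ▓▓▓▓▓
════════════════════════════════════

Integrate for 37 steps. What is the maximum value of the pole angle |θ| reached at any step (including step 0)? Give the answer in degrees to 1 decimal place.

apply F[0]=+11.133 → step 1: x=0.004, v=0.406, θ=0.082, ω=-0.504
apply F[1]=+2.783 → step 2: x=0.013, v=0.500, θ=0.071, ω=-0.606
apply F[2]=+0.094 → step 3: x=0.023, v=0.495, θ=0.059, ω=-0.583
apply F[3]=-0.717 → step 4: x=0.033, v=0.461, θ=0.048, ω=-0.525
apply F[4]=-0.913 → step 5: x=0.041, v=0.420, θ=0.038, ω=-0.462
apply F[5]=-0.917 → step 6: x=0.049, v=0.381, θ=0.029, ω=-0.402
apply F[6]=-0.865 → step 7: x=0.057, v=0.345, θ=0.022, ω=-0.349
apply F[7]=-0.801 → step 8: x=0.063, v=0.312, θ=0.015, ω=-0.301
apply F[8]=-0.739 → step 9: x=0.069, v=0.283, θ=0.010, ω=-0.260
apply F[9]=-0.682 → step 10: x=0.075, v=0.256, θ=0.005, ω=-0.223
apply F[10]=-0.630 → step 11: x=0.079, v=0.232, θ=0.001, ω=-0.191
apply F[11]=-0.584 → step 12: x=0.084, v=0.210, θ=-0.003, ω=-0.163
apply F[12]=-0.542 → step 13: x=0.088, v=0.190, θ=-0.006, ω=-0.138
apply F[13]=-0.505 → step 14: x=0.091, v=0.172, θ=-0.008, ω=-0.116
apply F[14]=-0.470 → step 15: x=0.095, v=0.155, θ=-0.010, ω=-0.097
apply F[15]=-0.439 → step 16: x=0.098, v=0.140, θ=-0.012, ω=-0.081
apply F[16]=-0.411 → step 17: x=0.100, v=0.127, θ=-0.014, ω=-0.066
apply F[17]=-0.386 → step 18: x=0.103, v=0.114, θ=-0.015, ω=-0.053
apply F[18]=-0.362 → step 19: x=0.105, v=0.103, θ=-0.016, ω=-0.042
apply F[19]=-0.340 → step 20: x=0.107, v=0.092, θ=-0.016, ω=-0.033
apply F[20]=-0.320 → step 21: x=0.109, v=0.082, θ=-0.017, ω=-0.024
apply F[21]=-0.302 → step 22: x=0.110, v=0.073, θ=-0.017, ω=-0.017
apply F[22]=-0.285 → step 23: x=0.112, v=0.065, θ=-0.018, ω=-0.011
apply F[23]=-0.270 → step 24: x=0.113, v=0.057, θ=-0.018, ω=-0.005
apply F[24]=-0.255 → step 25: x=0.114, v=0.050, θ=-0.018, ω=-0.001
apply F[25]=-0.242 → step 26: x=0.115, v=0.044, θ=-0.018, ω=0.003
apply F[26]=-0.229 → step 27: x=0.116, v=0.037, θ=-0.018, ω=0.007
apply F[27]=-0.218 → step 28: x=0.116, v=0.032, θ=-0.018, ω=0.010
apply F[28]=-0.207 → step 29: x=0.117, v=0.026, θ=-0.017, ω=0.012
apply F[29]=-0.197 → step 30: x=0.117, v=0.021, θ=-0.017, ω=0.014
apply F[30]=-0.187 → step 31: x=0.118, v=0.017, θ=-0.017, ω=0.016
apply F[31]=-0.178 → step 32: x=0.118, v=0.012, θ=-0.016, ω=0.018
apply F[32]=-0.170 → step 33: x=0.118, v=0.008, θ=-0.016, ω=0.019
apply F[33]=-0.161 → step 34: x=0.118, v=0.004, θ=-0.016, ω=0.020
apply F[34]=-0.154 → step 35: x=0.118, v=0.001, θ=-0.015, ω=0.020
apply F[35]=-0.147 → step 36: x=0.118, v=-0.003, θ=-0.015, ω=0.021
apply F[36]=-0.139 → step 37: x=0.118, v=-0.006, θ=-0.015, ω=0.021
Max |angle| over trajectory = 0.087 rad = 5.0°.

Answer: 5.0°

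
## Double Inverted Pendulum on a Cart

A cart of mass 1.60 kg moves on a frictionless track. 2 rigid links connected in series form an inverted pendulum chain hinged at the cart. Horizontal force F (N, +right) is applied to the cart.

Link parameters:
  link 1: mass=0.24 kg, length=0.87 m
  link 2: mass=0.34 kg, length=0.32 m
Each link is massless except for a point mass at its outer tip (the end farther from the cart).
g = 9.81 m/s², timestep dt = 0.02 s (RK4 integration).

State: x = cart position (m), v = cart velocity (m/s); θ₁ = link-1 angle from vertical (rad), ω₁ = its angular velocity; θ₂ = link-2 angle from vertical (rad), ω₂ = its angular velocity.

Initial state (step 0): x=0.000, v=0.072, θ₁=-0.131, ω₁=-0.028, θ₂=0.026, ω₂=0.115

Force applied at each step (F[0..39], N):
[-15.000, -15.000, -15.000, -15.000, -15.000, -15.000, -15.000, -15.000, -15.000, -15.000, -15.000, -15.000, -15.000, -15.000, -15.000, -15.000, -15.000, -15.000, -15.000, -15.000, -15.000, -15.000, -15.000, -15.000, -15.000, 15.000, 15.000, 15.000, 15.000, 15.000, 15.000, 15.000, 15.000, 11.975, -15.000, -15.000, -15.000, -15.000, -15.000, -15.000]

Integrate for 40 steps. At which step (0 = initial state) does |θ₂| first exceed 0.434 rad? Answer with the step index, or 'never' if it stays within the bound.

Answer: 12

Derivation:
apply F[0]=-15.000 → step 1: x=-0.000, v=-0.106, θ₁=-0.130, ω₁=0.092, θ₂=0.031, ω₂=0.366
apply F[1]=-15.000 → step 2: x=-0.004, v=-0.283, θ₁=-0.127, ω₁=0.211, θ₂=0.041, ω₂=0.623
apply F[2]=-15.000 → step 3: x=-0.012, v=-0.462, θ₁=-0.122, ω₁=0.330, θ₂=0.056, ω₂=0.889
apply F[3]=-15.000 → step 4: x=-0.023, v=-0.641, θ₁=-0.114, ω₁=0.450, θ₂=0.076, ω₂=1.165
apply F[4]=-15.000 → step 5: x=-0.037, v=-0.820, θ₁=-0.104, ω₁=0.572, θ₂=0.102, ω₂=1.452
apply F[5]=-15.000 → step 6: x=-0.056, v=-1.001, θ₁=-0.091, ω₁=0.696, θ₂=0.134, ω₂=1.750
apply F[6]=-15.000 → step 7: x=-0.077, v=-1.184, θ₁=-0.076, ω₁=0.825, θ₂=0.173, ω₂=2.058
apply F[7]=-15.000 → step 8: x=-0.103, v=-1.367, θ₁=-0.058, ω₁=0.960, θ₂=0.217, ω₂=2.373
apply F[8]=-15.000 → step 9: x=-0.132, v=-1.552, θ₁=-0.038, ω₁=1.105, θ₂=0.267, ω₂=2.688
apply F[9]=-15.000 → step 10: x=-0.165, v=-1.738, θ₁=-0.014, ω₁=1.261, θ₂=0.324, ω₂=2.997
apply F[10]=-15.000 → step 11: x=-0.202, v=-1.926, θ₁=0.013, ω₁=1.432, θ₂=0.387, ω₂=3.288
apply F[11]=-15.000 → step 12: x=-0.242, v=-2.114, θ₁=0.043, ω₁=1.622, θ₂=0.456, ω₂=3.551
apply F[12]=-15.000 → step 13: x=-0.286, v=-2.303, θ₁=0.078, ω₁=1.833, θ₂=0.529, ω₂=3.770
apply F[13]=-15.000 → step 14: x=-0.334, v=-2.492, θ₁=0.117, ω₁=2.070, θ₂=0.606, ω₂=3.932
apply F[14]=-15.000 → step 15: x=-0.386, v=-2.681, θ₁=0.161, ω₁=2.332, θ₂=0.686, ω₂=4.020
apply F[15]=-15.000 → step 16: x=-0.441, v=-2.868, θ₁=0.210, ω₁=2.622, θ₂=0.766, ω₂=4.018
apply F[16]=-15.000 → step 17: x=-0.501, v=-3.054, θ₁=0.266, ω₁=2.938, θ₂=0.846, ω₂=3.911
apply F[17]=-15.000 → step 18: x=-0.563, v=-3.235, θ₁=0.328, ω₁=3.279, θ₂=0.922, ω₂=3.681
apply F[18]=-15.000 → step 19: x=-0.630, v=-3.412, θ₁=0.397, ω₁=3.644, θ₂=0.992, ω₂=3.312
apply F[19]=-15.000 → step 20: x=-0.700, v=-3.580, θ₁=0.474, ω₁=4.031, θ₂=1.053, ω₂=2.791
apply F[20]=-15.000 → step 21: x=-0.773, v=-3.737, θ₁=0.559, ω₁=4.438, θ₂=1.103, ω₂=2.108
apply F[21]=-15.000 → step 22: x=-0.849, v=-3.878, θ₁=0.652, ω₁=4.863, θ₂=1.137, ω₂=1.266
apply F[22]=-15.000 → step 23: x=-0.928, v=-3.995, θ₁=0.753, ω₁=5.302, θ₂=1.152, ω₂=0.297
apply F[23]=-15.000 → step 24: x=-1.009, v=-4.079, θ₁=0.864, ω₁=5.734, θ₂=1.148, ω₂=-0.697
apply F[24]=-15.000 → step 25: x=-1.091, v=-4.122, θ₁=0.982, ω₁=6.112, θ₂=1.126, ω₂=-1.496
apply F[25]=+15.000 → step 26: x=-1.171, v=-3.835, θ₁=1.105, ω₁=6.176, θ₂=1.094, ω₂=-1.653
apply F[26]=+15.000 → step 27: x=-1.244, v=-3.540, θ₁=1.229, ω₁=6.203, θ₂=1.062, ω₂=-1.436
apply F[27]=+15.000 → step 28: x=-1.312, v=-3.244, θ₁=1.353, ω₁=6.207, θ₂=1.039, ω₂=-0.875
apply F[28]=+15.000 → step 29: x=-1.374, v=-2.952, θ₁=1.477, ω₁=6.212, θ₂=1.029, ω₂=-0.048
apply F[29]=+15.000 → step 30: x=-1.430, v=-2.662, θ₁=1.602, ω₁=6.230, θ₂=1.038, ω₂=0.991
apply F[30]=+15.000 → step 31: x=-1.481, v=-2.372, θ₁=1.727, ω₁=6.262, θ₂=1.070, ω₂=2.223
apply F[31]=+15.000 → step 32: x=-1.525, v=-2.079, θ₁=1.852, ω₁=6.294, θ₂=1.128, ω₂=3.654
apply F[32]=+15.000 → step 33: x=-1.564, v=-1.782, θ₁=1.978, ω₁=6.301, θ₂=1.217, ω₂=5.305
apply F[33]=+11.975 → step 34: x=-1.597, v=-1.510, θ₁=2.104, ω₁=6.216, θ₂=1.343, ω₂=7.289
apply F[34]=-15.000 → step 35: x=-1.627, v=-1.522, θ₁=2.223, ω₁=5.699, θ₂=1.518, ω₂=10.250
apply F[35]=-15.000 → step 36: x=-1.657, v=-1.519, θ₁=2.330, ω₁=4.972, θ₂=1.754, ω₂=13.385
apply F[36]=-15.000 → step 37: x=-1.687, v=-1.471, θ₁=2.421, ω₁=4.111, θ₂=2.054, ω₂=16.616
apply F[37]=-15.000 → step 38: x=-1.716, v=-1.342, θ₁=2.497, ω₁=3.581, θ₂=2.413, ω₂=18.917
apply F[38]=-15.000 → step 39: x=-1.741, v=-1.194, θ₁=2.572, ω₁=4.127, θ₂=2.789, ω₂=18.091
apply F[39]=-15.000 → step 40: x=-1.764, v=-1.145, θ₁=2.666, ω₁=5.333, θ₂=3.120, ω₂=14.853
|θ₂| = 0.456 > 0.434 first at step 12.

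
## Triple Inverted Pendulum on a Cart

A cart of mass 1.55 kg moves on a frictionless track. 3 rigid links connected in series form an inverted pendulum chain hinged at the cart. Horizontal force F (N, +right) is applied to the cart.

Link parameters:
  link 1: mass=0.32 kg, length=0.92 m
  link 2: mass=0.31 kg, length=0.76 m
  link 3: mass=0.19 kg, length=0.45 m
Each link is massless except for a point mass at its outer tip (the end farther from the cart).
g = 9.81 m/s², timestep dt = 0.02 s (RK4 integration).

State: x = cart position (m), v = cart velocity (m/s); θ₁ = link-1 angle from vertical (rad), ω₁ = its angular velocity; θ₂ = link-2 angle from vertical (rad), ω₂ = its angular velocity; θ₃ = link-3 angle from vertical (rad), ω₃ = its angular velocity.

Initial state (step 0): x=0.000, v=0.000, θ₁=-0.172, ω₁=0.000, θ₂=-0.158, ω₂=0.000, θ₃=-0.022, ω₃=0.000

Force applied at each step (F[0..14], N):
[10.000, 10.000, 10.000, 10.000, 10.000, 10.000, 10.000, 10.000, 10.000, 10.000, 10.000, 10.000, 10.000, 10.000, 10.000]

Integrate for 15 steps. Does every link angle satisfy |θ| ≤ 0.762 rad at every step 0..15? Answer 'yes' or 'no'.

Answer: yes

Derivation:
apply F[0]=+10.000 → step 1: x=0.001, v=0.144, θ₁=-0.174, ω₁=-0.195, θ₂=-0.158, ω₂=-0.010, θ₃=-0.021, ω₃=0.081
apply F[1]=+10.000 → step 2: x=0.006, v=0.289, θ₁=-0.180, ω₁=-0.392, θ₂=-0.158, ω₂=-0.018, θ₃=-0.019, ω₃=0.162
apply F[2]=+10.000 → step 3: x=0.013, v=0.433, θ₁=-0.190, ω₁=-0.593, θ₂=-0.159, ω₂=-0.022, θ₃=-0.015, ω₃=0.243
apply F[3]=+10.000 → step 4: x=0.023, v=0.578, θ₁=-0.204, ω₁=-0.798, θ₂=-0.159, ω₂=-0.020, θ₃=-0.009, ω₃=0.323
apply F[4]=+10.000 → step 5: x=0.036, v=0.723, θ₁=-0.222, ω₁=-1.010, θ₂=-0.160, ω₂=-0.012, θ₃=-0.002, ω₃=0.401
apply F[5]=+10.000 → step 6: x=0.052, v=0.868, θ₁=-0.244, ω₁=-1.229, θ₂=-0.160, ω₂=0.004, θ₃=0.007, ω₃=0.476
apply F[6]=+10.000 → step 7: x=0.071, v=1.013, θ₁=-0.271, ω₁=-1.454, θ₂=-0.159, ω₂=0.026, θ₃=0.017, ω₃=0.546
apply F[7]=+10.000 → step 8: x=0.093, v=1.156, θ₁=-0.302, ω₁=-1.685, θ₂=-0.159, ω₂=0.055, θ₃=0.029, ω₃=0.609
apply F[8]=+10.000 → step 9: x=0.117, v=1.298, θ₁=-0.338, ω₁=-1.918, θ₂=-0.157, ω₂=0.085, θ₃=0.041, ω₃=0.660
apply F[9]=+10.000 → step 10: x=0.144, v=1.437, θ₁=-0.379, ω₁=-2.152, θ₂=-0.155, ω₂=0.113, θ₃=0.055, ω₃=0.697
apply F[10]=+10.000 → step 11: x=0.175, v=1.572, θ₁=-0.424, ω₁=-2.381, θ₂=-0.153, ω₂=0.133, θ₃=0.069, ω₃=0.718
apply F[11]=+10.000 → step 12: x=0.207, v=1.702, θ₁=-0.474, ω₁=-2.603, θ₂=-0.150, ω₂=0.137, θ₃=0.084, ω₃=0.721
apply F[12]=+10.000 → step 13: x=0.243, v=1.826, θ₁=-0.528, ω₁=-2.812, θ₂=-0.147, ω₂=0.118, θ₃=0.098, ω₃=0.704
apply F[13]=+10.000 → step 14: x=0.280, v=1.944, θ₁=-0.587, ω₁=-3.007, θ₂=-0.145, ω₂=0.070, θ₃=0.112, ω₃=0.671
apply F[14]=+10.000 → step 15: x=0.320, v=2.054, θ₁=-0.649, ω₁=-3.187, θ₂=-0.145, ω₂=-0.012, θ₃=0.125, ω₃=0.621
Max |angle| over trajectory = 0.649 rad; bound = 0.762 → within bound.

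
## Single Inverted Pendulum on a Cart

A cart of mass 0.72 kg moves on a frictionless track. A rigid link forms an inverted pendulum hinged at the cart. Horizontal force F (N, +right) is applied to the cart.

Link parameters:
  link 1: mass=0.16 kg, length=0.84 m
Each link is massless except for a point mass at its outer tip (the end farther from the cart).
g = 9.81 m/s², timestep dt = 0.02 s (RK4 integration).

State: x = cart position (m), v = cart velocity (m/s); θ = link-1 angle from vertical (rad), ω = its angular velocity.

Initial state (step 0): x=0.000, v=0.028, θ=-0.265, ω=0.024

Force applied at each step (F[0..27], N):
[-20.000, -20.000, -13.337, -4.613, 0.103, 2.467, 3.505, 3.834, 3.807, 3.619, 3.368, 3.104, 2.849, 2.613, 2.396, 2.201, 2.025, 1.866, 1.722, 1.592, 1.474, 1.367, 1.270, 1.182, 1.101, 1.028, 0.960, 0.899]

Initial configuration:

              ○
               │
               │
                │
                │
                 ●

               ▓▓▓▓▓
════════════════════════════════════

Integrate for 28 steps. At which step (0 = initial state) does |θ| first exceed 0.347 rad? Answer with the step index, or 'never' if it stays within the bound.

Answer: never

Derivation:
apply F[0]=-20.000 → step 1: x=-0.005, v=-0.509, θ=-0.259, ω=0.580
apply F[1]=-20.000 → step 2: x=-0.020, v=-1.047, θ=-0.242, ω=1.143
apply F[2]=-13.337 → step 3: x=-0.045, v=-1.405, θ=-0.215, ω=1.505
apply F[3]=-4.613 → step 4: x=-0.074, v=-1.526, θ=-0.184, ω=1.599
apply F[4]=+0.103 → step 5: x=-0.105, v=-1.517, θ=-0.153, ω=1.550
apply F[5]=+2.467 → step 6: x=-0.134, v=-1.444, θ=-0.123, ω=1.432
apply F[6]=+3.505 → step 7: x=-0.162, v=-1.343, θ=-0.096, ω=1.287
apply F[7]=+3.834 → step 8: x=-0.188, v=-1.234, θ=-0.072, ω=1.138
apply F[8]=+3.807 → step 9: x=-0.211, v=-1.126, θ=-0.050, ω=0.995
apply F[9]=+3.619 → step 10: x=-0.233, v=-1.023, θ=-0.032, ω=0.864
apply F[10]=+3.368 → step 11: x=-0.252, v=-0.929, θ=-0.016, ω=0.746
apply F[11]=+3.104 → step 12: x=-0.270, v=-0.842, θ=-0.002, ω=0.641
apply F[12]=+2.849 → step 13: x=-0.286, v=-0.763, θ=0.010, ω=0.548
apply F[13]=+2.613 → step 14: x=-0.301, v=-0.691, θ=0.020, ω=0.466
apply F[14]=+2.396 → step 15: x=-0.314, v=-0.626, θ=0.029, ω=0.394
apply F[15]=+2.201 → step 16: x=-0.326, v=-0.566, θ=0.036, ω=0.331
apply F[16]=+2.025 → step 17: x=-0.337, v=-0.512, θ=0.042, ω=0.275
apply F[17]=+1.866 → step 18: x=-0.346, v=-0.462, θ=0.047, ω=0.226
apply F[18]=+1.722 → step 19: x=-0.355, v=-0.416, θ=0.051, ω=0.183
apply F[19]=+1.592 → step 20: x=-0.363, v=-0.374, θ=0.055, ω=0.146
apply F[20]=+1.474 → step 21: x=-0.370, v=-0.336, θ=0.057, ω=0.113
apply F[21]=+1.367 → step 22: x=-0.377, v=-0.300, θ=0.059, ω=0.085
apply F[22]=+1.270 → step 23: x=-0.382, v=-0.268, θ=0.061, ω=0.060
apply F[23]=+1.182 → step 24: x=-0.387, v=-0.238, θ=0.062, ω=0.038
apply F[24]=+1.101 → step 25: x=-0.392, v=-0.210, θ=0.062, ω=0.020
apply F[25]=+1.028 → step 26: x=-0.396, v=-0.184, θ=0.062, ω=0.003
apply F[26]=+0.960 → step 27: x=-0.399, v=-0.160, θ=0.062, ω=-0.010
apply F[27]=+0.899 → step 28: x=-0.402, v=-0.138, θ=0.062, ω=-0.022
max |θ| = 0.265 ≤ 0.347 over all 29 states.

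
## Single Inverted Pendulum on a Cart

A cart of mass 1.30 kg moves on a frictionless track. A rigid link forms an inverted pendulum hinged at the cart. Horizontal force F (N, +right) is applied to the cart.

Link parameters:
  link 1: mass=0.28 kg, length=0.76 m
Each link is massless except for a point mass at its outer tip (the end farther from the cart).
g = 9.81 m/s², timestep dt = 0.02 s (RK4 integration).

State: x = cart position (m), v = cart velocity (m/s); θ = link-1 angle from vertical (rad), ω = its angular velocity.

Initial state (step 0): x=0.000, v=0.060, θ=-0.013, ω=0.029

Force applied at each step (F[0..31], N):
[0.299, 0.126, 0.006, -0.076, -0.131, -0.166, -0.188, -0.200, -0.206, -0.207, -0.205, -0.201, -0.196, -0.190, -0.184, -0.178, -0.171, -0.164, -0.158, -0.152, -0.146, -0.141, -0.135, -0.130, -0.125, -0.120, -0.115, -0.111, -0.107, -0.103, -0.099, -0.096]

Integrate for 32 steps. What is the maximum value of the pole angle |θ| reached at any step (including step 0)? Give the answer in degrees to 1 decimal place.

Answer: 0.7°

Derivation:
apply F[0]=+0.299 → step 1: x=0.001, v=0.065, θ=-0.013, ω=0.019
apply F[1]=+0.126 → step 2: x=0.003, v=0.068, θ=-0.012, ω=0.013
apply F[2]=+0.006 → step 3: x=0.004, v=0.068, θ=-0.012, ω=0.009
apply F[3]=-0.076 → step 4: x=0.005, v=0.068, θ=-0.012, ω=0.006
apply F[4]=-0.131 → step 5: x=0.007, v=0.066, θ=-0.012, ω=0.005
apply F[5]=-0.166 → step 6: x=0.008, v=0.064, θ=-0.012, ω=0.005
apply F[6]=-0.188 → step 7: x=0.009, v=0.062, θ=-0.012, ω=0.005
apply F[7]=-0.200 → step 8: x=0.010, v=0.059, θ=-0.011, ω=0.006
apply F[8]=-0.206 → step 9: x=0.012, v=0.056, θ=-0.011, ω=0.006
apply F[9]=-0.207 → step 10: x=0.013, v=0.054, θ=-0.011, ω=0.007
apply F[10]=-0.205 → step 11: x=0.014, v=0.051, θ=-0.011, ω=0.008
apply F[11]=-0.201 → step 12: x=0.015, v=0.048, θ=-0.011, ω=0.008
apply F[12]=-0.196 → step 13: x=0.016, v=0.046, θ=-0.011, ω=0.009
apply F[13]=-0.190 → step 14: x=0.017, v=0.043, θ=-0.011, ω=0.009
apply F[14]=-0.184 → step 15: x=0.017, v=0.041, θ=-0.010, ω=0.010
apply F[15]=-0.178 → step 16: x=0.018, v=0.039, θ=-0.010, ω=0.010
apply F[16]=-0.171 → step 17: x=0.019, v=0.036, θ=-0.010, ω=0.011
apply F[17]=-0.164 → step 18: x=0.020, v=0.034, θ=-0.010, ω=0.011
apply F[18]=-0.158 → step 19: x=0.020, v=0.032, θ=-0.009, ω=0.011
apply F[19]=-0.152 → step 20: x=0.021, v=0.030, θ=-0.009, ω=0.011
apply F[20]=-0.146 → step 21: x=0.021, v=0.028, θ=-0.009, ω=0.011
apply F[21]=-0.141 → step 22: x=0.022, v=0.027, θ=-0.009, ω=0.011
apply F[22]=-0.135 → step 23: x=0.023, v=0.025, θ=-0.009, ω=0.011
apply F[23]=-0.130 → step 24: x=0.023, v=0.023, θ=-0.008, ω=0.011
apply F[24]=-0.125 → step 25: x=0.023, v=0.022, θ=-0.008, ω=0.011
apply F[25]=-0.120 → step 26: x=0.024, v=0.020, θ=-0.008, ω=0.011
apply F[26]=-0.115 → step 27: x=0.024, v=0.019, θ=-0.008, ω=0.011
apply F[27]=-0.111 → step 28: x=0.025, v=0.017, θ=-0.007, ω=0.011
apply F[28]=-0.107 → step 29: x=0.025, v=0.016, θ=-0.007, ω=0.011
apply F[29]=-0.103 → step 30: x=0.025, v=0.015, θ=-0.007, ω=0.011
apply F[30]=-0.099 → step 31: x=0.026, v=0.013, θ=-0.007, ω=0.010
apply F[31]=-0.096 → step 32: x=0.026, v=0.012, θ=-0.007, ω=0.010
Max |angle| over trajectory = 0.013 rad = 0.7°.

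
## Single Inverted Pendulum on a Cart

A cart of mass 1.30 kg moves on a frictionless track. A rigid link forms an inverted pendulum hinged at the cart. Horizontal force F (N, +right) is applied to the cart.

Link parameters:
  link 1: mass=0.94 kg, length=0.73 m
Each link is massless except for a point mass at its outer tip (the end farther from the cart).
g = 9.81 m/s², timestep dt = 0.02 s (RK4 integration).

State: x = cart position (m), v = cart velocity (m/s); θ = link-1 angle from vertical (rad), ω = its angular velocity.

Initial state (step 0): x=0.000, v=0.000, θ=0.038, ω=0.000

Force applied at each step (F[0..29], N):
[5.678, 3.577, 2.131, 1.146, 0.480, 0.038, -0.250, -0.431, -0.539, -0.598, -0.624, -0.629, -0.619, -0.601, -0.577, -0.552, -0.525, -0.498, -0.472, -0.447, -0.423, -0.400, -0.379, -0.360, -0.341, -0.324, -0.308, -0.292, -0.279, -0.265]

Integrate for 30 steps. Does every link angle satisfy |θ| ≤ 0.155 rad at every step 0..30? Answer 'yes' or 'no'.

apply F[0]=+5.678 → step 1: x=0.001, v=0.082, θ=0.037, ω=-0.102
apply F[1]=+3.577 → step 2: x=0.003, v=0.132, θ=0.034, ω=-0.161
apply F[2]=+2.131 → step 3: x=0.006, v=0.160, θ=0.031, ω=-0.191
apply F[3]=+1.146 → step 4: x=0.009, v=0.174, θ=0.027, ω=-0.201
apply F[4]=+0.480 → step 5: x=0.013, v=0.177, θ=0.023, ω=-0.200
apply F[5]=+0.038 → step 6: x=0.016, v=0.175, θ=0.019, ω=-0.191
apply F[6]=-0.250 → step 7: x=0.020, v=0.169, θ=0.015, ω=-0.178
apply F[7]=-0.431 → step 8: x=0.023, v=0.160, θ=0.012, ω=-0.162
apply F[8]=-0.539 → step 9: x=0.026, v=0.150, θ=0.009, ω=-0.146
apply F[9]=-0.598 → step 10: x=0.029, v=0.140, θ=0.006, ω=-0.130
apply F[10]=-0.624 → step 11: x=0.032, v=0.130, θ=0.004, ω=-0.115
apply F[11]=-0.629 → step 12: x=0.034, v=0.120, θ=0.001, ω=-0.100
apply F[12]=-0.619 → step 13: x=0.036, v=0.110, θ=-0.000, ω=-0.087
apply F[13]=-0.601 → step 14: x=0.039, v=0.101, θ=-0.002, ω=-0.075
apply F[14]=-0.577 → step 15: x=0.041, v=0.093, θ=-0.003, ω=-0.064
apply F[15]=-0.552 → step 16: x=0.042, v=0.085, θ=-0.005, ω=-0.054
apply F[16]=-0.525 → step 17: x=0.044, v=0.077, θ=-0.006, ω=-0.046
apply F[17]=-0.498 → step 18: x=0.045, v=0.071, θ=-0.006, ω=-0.038
apply F[18]=-0.472 → step 19: x=0.047, v=0.064, θ=-0.007, ω=-0.031
apply F[19]=-0.447 → step 20: x=0.048, v=0.058, θ=-0.008, ω=-0.025
apply F[20]=-0.423 → step 21: x=0.049, v=0.053, θ=-0.008, ω=-0.020
apply F[21]=-0.400 → step 22: x=0.050, v=0.048, θ=-0.008, ω=-0.015
apply F[22]=-0.379 → step 23: x=0.051, v=0.044, θ=-0.009, ω=-0.011
apply F[23]=-0.360 → step 24: x=0.052, v=0.039, θ=-0.009, ω=-0.008
apply F[24]=-0.341 → step 25: x=0.053, v=0.035, θ=-0.009, ω=-0.005
apply F[25]=-0.324 → step 26: x=0.053, v=0.032, θ=-0.009, ω=-0.002
apply F[26]=-0.308 → step 27: x=0.054, v=0.028, θ=-0.009, ω=0.000
apply F[27]=-0.292 → step 28: x=0.054, v=0.025, θ=-0.009, ω=0.002
apply F[28]=-0.279 → step 29: x=0.055, v=0.022, θ=-0.009, ω=0.004
apply F[29]=-0.265 → step 30: x=0.055, v=0.019, θ=-0.009, ω=0.005
Max |angle| over trajectory = 0.038 rad; bound = 0.155 → within bound.

Answer: yes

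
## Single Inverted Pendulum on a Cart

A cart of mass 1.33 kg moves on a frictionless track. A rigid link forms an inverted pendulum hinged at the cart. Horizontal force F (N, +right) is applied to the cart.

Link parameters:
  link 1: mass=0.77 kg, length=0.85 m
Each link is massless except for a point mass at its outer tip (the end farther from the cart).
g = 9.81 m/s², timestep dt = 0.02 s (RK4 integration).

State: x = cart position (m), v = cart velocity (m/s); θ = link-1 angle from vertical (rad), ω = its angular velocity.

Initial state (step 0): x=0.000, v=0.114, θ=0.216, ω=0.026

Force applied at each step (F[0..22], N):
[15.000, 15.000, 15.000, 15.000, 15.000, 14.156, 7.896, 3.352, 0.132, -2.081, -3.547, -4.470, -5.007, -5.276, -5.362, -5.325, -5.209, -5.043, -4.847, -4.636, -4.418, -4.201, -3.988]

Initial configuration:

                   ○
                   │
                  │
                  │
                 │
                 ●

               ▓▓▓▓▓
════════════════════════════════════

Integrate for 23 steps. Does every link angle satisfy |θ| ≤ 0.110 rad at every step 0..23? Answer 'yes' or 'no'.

apply F[0]=+15.000 → step 1: x=0.004, v=0.311, θ=0.215, ω=-0.151
apply F[1]=+15.000 → step 2: x=0.012, v=0.508, θ=0.210, ω=-0.329
apply F[2]=+15.000 → step 3: x=0.025, v=0.706, θ=0.202, ω=-0.510
apply F[3]=+15.000 → step 4: x=0.041, v=0.906, θ=0.190, ω=-0.696
apply F[4]=+15.000 → step 5: x=0.061, v=1.109, θ=0.174, ω=-0.889
apply F[5]=+14.156 → step 6: x=0.085, v=1.302, θ=0.154, ω=-1.075
apply F[6]=+7.896 → step 7: x=0.112, v=1.405, θ=0.132, ω=-1.162
apply F[7]=+3.352 → step 8: x=0.140, v=1.444, θ=0.108, ω=-1.179
apply F[8]=+0.132 → step 9: x=0.169, v=1.436, θ=0.085, ω=-1.148
apply F[9]=-2.081 → step 10: x=0.198, v=1.397, θ=0.063, ω=-1.086
apply F[10]=-3.547 → step 11: x=0.225, v=1.339, θ=0.042, ω=-1.005
apply F[11]=-4.470 → step 12: x=0.251, v=1.268, θ=0.023, ω=-0.915
apply F[12]=-5.007 → step 13: x=0.276, v=1.191, θ=0.005, ω=-0.821
apply F[13]=-5.276 → step 14: x=0.299, v=1.112, θ=-0.010, ω=-0.729
apply F[14]=-5.362 → step 15: x=0.320, v=1.034, θ=-0.024, ω=-0.640
apply F[15]=-5.325 → step 16: x=0.340, v=0.957, θ=-0.036, ω=-0.557
apply F[16]=-5.209 → step 17: x=0.358, v=0.883, θ=-0.046, ω=-0.479
apply F[17]=-5.043 → step 18: x=0.375, v=0.813, θ=-0.055, ω=-0.409
apply F[18]=-4.847 → step 19: x=0.391, v=0.747, θ=-0.063, ω=-0.345
apply F[19]=-4.636 → step 20: x=0.405, v=0.685, θ=-0.069, ω=-0.287
apply F[20]=-4.418 → step 21: x=0.418, v=0.627, θ=-0.074, ω=-0.235
apply F[21]=-4.201 → step 22: x=0.430, v=0.572, θ=-0.078, ω=-0.189
apply F[22]=-3.988 → step 23: x=0.441, v=0.521, θ=-0.082, ω=-0.148
Max |angle| over trajectory = 0.216 rad; bound = 0.110 → exceeded.

Answer: no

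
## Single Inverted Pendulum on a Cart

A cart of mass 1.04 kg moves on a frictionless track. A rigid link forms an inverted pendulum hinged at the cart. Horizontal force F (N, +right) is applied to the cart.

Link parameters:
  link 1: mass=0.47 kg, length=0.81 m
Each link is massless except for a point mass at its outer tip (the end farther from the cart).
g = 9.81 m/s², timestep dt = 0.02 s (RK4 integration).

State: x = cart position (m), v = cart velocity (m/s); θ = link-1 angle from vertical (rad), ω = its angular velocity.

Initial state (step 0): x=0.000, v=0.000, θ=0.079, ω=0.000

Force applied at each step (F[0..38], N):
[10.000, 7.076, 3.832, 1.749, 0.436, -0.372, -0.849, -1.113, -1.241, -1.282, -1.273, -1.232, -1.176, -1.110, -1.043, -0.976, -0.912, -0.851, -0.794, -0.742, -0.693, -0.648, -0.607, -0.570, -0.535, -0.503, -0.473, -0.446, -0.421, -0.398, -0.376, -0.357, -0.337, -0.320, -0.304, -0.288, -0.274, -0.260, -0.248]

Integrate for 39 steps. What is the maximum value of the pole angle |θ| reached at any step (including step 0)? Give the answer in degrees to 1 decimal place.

Answer: 4.5°

Derivation:
apply F[0]=+10.000 → step 1: x=0.002, v=0.185, θ=0.077, ω=-0.209
apply F[1]=+7.076 → step 2: x=0.007, v=0.314, θ=0.071, ω=-0.350
apply F[2]=+3.832 → step 3: x=0.014, v=0.382, θ=0.064, ω=-0.417
apply F[3]=+1.749 → step 4: x=0.022, v=0.410, θ=0.055, ω=-0.437
apply F[4]=+0.436 → step 5: x=0.030, v=0.414, θ=0.046, ω=-0.430
apply F[5]=-0.372 → step 6: x=0.038, v=0.403, θ=0.038, ω=-0.406
apply F[6]=-0.849 → step 7: x=0.046, v=0.384, θ=0.030, ω=-0.374
apply F[7]=-1.113 → step 8: x=0.053, v=0.360, θ=0.023, ω=-0.338
apply F[8]=-1.241 → step 9: x=0.060, v=0.335, θ=0.017, ω=-0.302
apply F[9]=-1.282 → step 10: x=0.067, v=0.309, θ=0.011, ω=-0.267
apply F[10]=-1.273 → step 11: x=0.073, v=0.284, θ=0.006, ω=-0.233
apply F[11]=-1.232 → step 12: x=0.078, v=0.259, θ=0.002, ω=-0.203
apply F[12]=-1.176 → step 13: x=0.083, v=0.237, θ=-0.002, ω=-0.175
apply F[13]=-1.110 → step 14: x=0.088, v=0.216, θ=-0.005, ω=-0.150
apply F[14]=-1.043 → step 15: x=0.092, v=0.196, θ=-0.008, ω=-0.128
apply F[15]=-0.976 → step 16: x=0.096, v=0.178, θ=-0.010, ω=-0.108
apply F[16]=-0.912 → step 17: x=0.099, v=0.162, θ=-0.012, ω=-0.090
apply F[17]=-0.851 → step 18: x=0.102, v=0.147, θ=-0.014, ω=-0.074
apply F[18]=-0.794 → step 19: x=0.105, v=0.133, θ=-0.015, ω=-0.061
apply F[19]=-0.742 → step 20: x=0.107, v=0.120, θ=-0.016, ω=-0.049
apply F[20]=-0.693 → step 21: x=0.110, v=0.108, θ=-0.017, ω=-0.038
apply F[21]=-0.648 → step 22: x=0.112, v=0.097, θ=-0.018, ω=-0.029
apply F[22]=-0.607 → step 23: x=0.114, v=0.087, θ=-0.018, ω=-0.021
apply F[23]=-0.570 → step 24: x=0.115, v=0.078, θ=-0.019, ω=-0.014
apply F[24]=-0.535 → step 25: x=0.117, v=0.069, θ=-0.019, ω=-0.008
apply F[25]=-0.503 → step 26: x=0.118, v=0.061, θ=-0.019, ω=-0.003
apply F[26]=-0.473 → step 27: x=0.119, v=0.054, θ=-0.019, ω=0.002
apply F[27]=-0.446 → step 28: x=0.120, v=0.047, θ=-0.019, ω=0.005
apply F[28]=-0.421 → step 29: x=0.121, v=0.041, θ=-0.019, ω=0.009
apply F[29]=-0.398 → step 30: x=0.122, v=0.035, θ=-0.019, ω=0.012
apply F[30]=-0.376 → step 31: x=0.122, v=0.029, θ=-0.019, ω=0.014
apply F[31]=-0.357 → step 32: x=0.123, v=0.024, θ=-0.018, ω=0.016
apply F[32]=-0.337 → step 33: x=0.123, v=0.019, θ=-0.018, ω=0.018
apply F[33]=-0.320 → step 34: x=0.124, v=0.014, θ=-0.018, ω=0.019
apply F[34]=-0.304 → step 35: x=0.124, v=0.010, θ=-0.017, ω=0.020
apply F[35]=-0.288 → step 36: x=0.124, v=0.006, θ=-0.017, ω=0.021
apply F[36]=-0.274 → step 37: x=0.124, v=0.002, θ=-0.016, ω=0.022
apply F[37]=-0.260 → step 38: x=0.124, v=-0.001, θ=-0.016, ω=0.022
apply F[38]=-0.248 → step 39: x=0.124, v=-0.005, θ=-0.015, ω=0.023
Max |angle| over trajectory = 0.079 rad = 4.5°.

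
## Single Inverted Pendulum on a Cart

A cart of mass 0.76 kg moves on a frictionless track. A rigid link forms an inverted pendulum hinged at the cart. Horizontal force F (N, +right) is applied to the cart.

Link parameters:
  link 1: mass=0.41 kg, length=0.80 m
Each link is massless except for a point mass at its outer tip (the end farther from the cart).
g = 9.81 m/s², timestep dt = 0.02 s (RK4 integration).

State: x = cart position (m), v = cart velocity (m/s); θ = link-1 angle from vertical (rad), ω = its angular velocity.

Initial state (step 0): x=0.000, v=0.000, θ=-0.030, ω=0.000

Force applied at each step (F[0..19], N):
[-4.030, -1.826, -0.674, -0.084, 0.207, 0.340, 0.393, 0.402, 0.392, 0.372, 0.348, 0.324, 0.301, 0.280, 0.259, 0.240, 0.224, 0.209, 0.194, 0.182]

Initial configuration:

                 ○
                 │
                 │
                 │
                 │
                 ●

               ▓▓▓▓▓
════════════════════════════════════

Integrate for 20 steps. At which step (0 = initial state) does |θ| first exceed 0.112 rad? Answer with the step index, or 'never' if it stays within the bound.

Answer: never

Derivation:
apply F[0]=-4.030 → step 1: x=-0.001, v=-0.103, θ=-0.029, ω=0.121
apply F[1]=-1.826 → step 2: x=-0.004, v=-0.148, θ=-0.026, ω=0.171
apply F[2]=-0.674 → step 3: x=-0.007, v=-0.163, θ=-0.022, ω=0.184
apply F[3]=-0.084 → step 4: x=-0.010, v=-0.163, θ=-0.019, ω=0.179
apply F[4]=+0.207 → step 5: x=-0.013, v=-0.156, θ=-0.015, ω=0.166
apply F[5]=+0.340 → step 6: x=-0.016, v=-0.146, θ=-0.012, ω=0.150
apply F[6]=+0.393 → step 7: x=-0.019, v=-0.134, θ=-0.009, ω=0.133
apply F[7]=+0.402 → step 8: x=-0.021, v=-0.123, θ=-0.007, ω=0.116
apply F[8]=+0.392 → step 9: x=-0.024, v=-0.112, θ=-0.005, ω=0.101
apply F[9]=+0.372 → step 10: x=-0.026, v=-0.102, θ=-0.003, ω=0.088
apply F[10]=+0.348 → step 11: x=-0.028, v=-0.092, θ=-0.001, ω=0.076
apply F[11]=+0.324 → step 12: x=-0.030, v=-0.084, θ=0.000, ω=0.065
apply F[12]=+0.301 → step 13: x=-0.031, v=-0.076, θ=0.002, ω=0.055
apply F[13]=+0.280 → step 14: x=-0.033, v=-0.069, θ=0.003, ω=0.047
apply F[14]=+0.259 → step 15: x=-0.034, v=-0.062, θ=0.003, ω=0.039
apply F[15]=+0.240 → step 16: x=-0.035, v=-0.056, θ=0.004, ω=0.033
apply F[16]=+0.224 → step 17: x=-0.036, v=-0.051, θ=0.005, ω=0.027
apply F[17]=+0.209 → step 18: x=-0.037, v=-0.046, θ=0.005, ω=0.022
apply F[18]=+0.194 → step 19: x=-0.038, v=-0.041, θ=0.006, ω=0.018
apply F[19]=+0.182 → step 20: x=-0.039, v=-0.037, θ=0.006, ω=0.014
max |θ| = 0.030 ≤ 0.112 over all 21 states.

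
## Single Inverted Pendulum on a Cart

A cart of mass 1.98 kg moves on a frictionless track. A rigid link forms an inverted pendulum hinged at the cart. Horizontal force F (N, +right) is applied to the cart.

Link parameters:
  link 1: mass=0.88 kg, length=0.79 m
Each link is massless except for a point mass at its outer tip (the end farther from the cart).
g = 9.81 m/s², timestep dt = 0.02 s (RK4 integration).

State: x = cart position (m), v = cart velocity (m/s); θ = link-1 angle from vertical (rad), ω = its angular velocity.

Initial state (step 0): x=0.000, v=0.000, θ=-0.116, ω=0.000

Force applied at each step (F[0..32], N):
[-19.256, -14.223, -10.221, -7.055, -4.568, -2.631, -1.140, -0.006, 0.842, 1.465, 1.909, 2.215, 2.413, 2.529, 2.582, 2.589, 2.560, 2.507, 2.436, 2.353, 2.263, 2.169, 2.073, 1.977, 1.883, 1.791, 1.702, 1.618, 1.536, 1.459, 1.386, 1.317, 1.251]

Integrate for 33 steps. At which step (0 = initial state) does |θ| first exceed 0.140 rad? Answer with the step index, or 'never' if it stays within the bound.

apply F[0]=-19.256 → step 1: x=-0.002, v=-0.183, θ=-0.114, ω=0.202
apply F[1]=-14.223 → step 2: x=-0.007, v=-0.317, θ=-0.109, ω=0.342
apply F[2]=-10.221 → step 3: x=-0.014, v=-0.411, θ=-0.101, ω=0.434
apply F[3]=-7.055 → step 4: x=-0.023, v=-0.473, θ=-0.092, ω=0.490
apply F[4]=-4.568 → step 5: x=-0.033, v=-0.512, θ=-0.081, ω=0.517
apply F[5]=-2.631 → step 6: x=-0.043, v=-0.532, θ=-0.071, ω=0.523
apply F[6]=-1.140 → step 7: x=-0.054, v=-0.538, θ=-0.061, ω=0.514
apply F[7]=-0.006 → step 8: x=-0.065, v=-0.533, θ=-0.051, ω=0.495
apply F[8]=+0.842 → step 9: x=-0.075, v=-0.521, θ=-0.041, ω=0.468
apply F[9]=+1.465 → step 10: x=-0.085, v=-0.503, θ=-0.032, ω=0.436
apply F[10]=+1.909 → step 11: x=-0.095, v=-0.481, θ=-0.024, ω=0.402
apply F[11]=+2.215 → step 12: x=-0.105, v=-0.457, θ=-0.016, ω=0.366
apply F[12]=+2.413 → step 13: x=-0.114, v=-0.432, θ=-0.009, ω=0.331
apply F[13]=+2.529 → step 14: x=-0.122, v=-0.406, θ=-0.003, ω=0.297
apply F[14]=+2.582 → step 15: x=-0.130, v=-0.380, θ=0.003, ω=0.264
apply F[15]=+2.589 → step 16: x=-0.137, v=-0.354, θ=0.008, ω=0.232
apply F[16]=+2.560 → step 17: x=-0.144, v=-0.329, θ=0.012, ω=0.203
apply F[17]=+2.507 → step 18: x=-0.150, v=-0.305, θ=0.016, ω=0.176
apply F[18]=+2.436 → step 19: x=-0.156, v=-0.282, θ=0.019, ω=0.152
apply F[19]=+2.353 → step 20: x=-0.162, v=-0.260, θ=0.022, ω=0.129
apply F[20]=+2.263 → step 21: x=-0.167, v=-0.239, θ=0.024, ω=0.108
apply F[21]=+2.169 → step 22: x=-0.171, v=-0.219, θ=0.026, ω=0.090
apply F[22]=+2.073 → step 23: x=-0.175, v=-0.201, θ=0.028, ω=0.073
apply F[23]=+1.977 → step 24: x=-0.179, v=-0.183, θ=0.029, ω=0.058
apply F[24]=+1.883 → step 25: x=-0.183, v=-0.167, θ=0.030, ω=0.045
apply F[25]=+1.791 → step 26: x=-0.186, v=-0.152, θ=0.031, ω=0.033
apply F[26]=+1.702 → step 27: x=-0.189, v=-0.137, θ=0.032, ω=0.022
apply F[27]=+1.618 → step 28: x=-0.191, v=-0.124, θ=0.032, ω=0.013
apply F[28]=+1.536 → step 29: x=-0.194, v=-0.111, θ=0.032, ω=0.005
apply F[29]=+1.459 → step 30: x=-0.196, v=-0.099, θ=0.032, ω=-0.002
apply F[30]=+1.386 → step 31: x=-0.198, v=-0.088, θ=0.032, ω=-0.008
apply F[31]=+1.317 → step 32: x=-0.199, v=-0.077, θ=0.032, ω=-0.013
apply F[32]=+1.251 → step 33: x=-0.201, v=-0.067, θ=0.032, ω=-0.018
max |θ| = 0.116 ≤ 0.140 over all 34 states.

Answer: never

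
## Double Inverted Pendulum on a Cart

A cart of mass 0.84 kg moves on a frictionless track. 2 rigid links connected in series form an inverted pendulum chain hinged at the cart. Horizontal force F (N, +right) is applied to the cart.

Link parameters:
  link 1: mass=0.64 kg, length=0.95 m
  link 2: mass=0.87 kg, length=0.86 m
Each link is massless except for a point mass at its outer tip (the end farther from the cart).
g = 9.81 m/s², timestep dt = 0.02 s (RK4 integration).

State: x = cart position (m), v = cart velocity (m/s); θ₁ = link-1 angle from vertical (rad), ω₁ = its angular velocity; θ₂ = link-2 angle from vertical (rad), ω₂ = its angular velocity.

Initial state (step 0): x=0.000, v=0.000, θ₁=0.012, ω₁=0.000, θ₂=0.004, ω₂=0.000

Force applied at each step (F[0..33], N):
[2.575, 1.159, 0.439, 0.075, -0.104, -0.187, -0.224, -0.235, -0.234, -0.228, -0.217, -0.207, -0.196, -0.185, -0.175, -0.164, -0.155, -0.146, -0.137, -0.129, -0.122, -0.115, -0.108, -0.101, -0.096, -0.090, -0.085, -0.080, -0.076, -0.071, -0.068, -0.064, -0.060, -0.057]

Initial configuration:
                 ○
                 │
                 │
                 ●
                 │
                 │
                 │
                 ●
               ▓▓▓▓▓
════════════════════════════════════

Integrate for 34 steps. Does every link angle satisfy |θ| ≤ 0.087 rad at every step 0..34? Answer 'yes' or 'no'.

apply F[0]=+2.575 → step 1: x=0.001, v=0.057, θ₁=0.011, ω₁=-0.055, θ₂=0.004, ω₂=-0.004
apply F[1]=+1.159 → step 2: x=0.002, v=0.081, θ₁=0.010, ω₁=-0.076, θ₂=0.004, ω₂=-0.008
apply F[2]=+0.439 → step 3: x=0.004, v=0.088, θ₁=0.009, ω₁=-0.080, θ₂=0.004, ω₂=-0.011
apply F[3]=+0.075 → step 4: x=0.005, v=0.087, θ₁=0.007, ω₁=-0.077, θ₂=0.003, ω₂=-0.013
apply F[4]=-0.104 → step 5: x=0.007, v=0.082, θ₁=0.006, ω₁=-0.069, θ₂=0.003, ω₂=-0.015
apply F[5]=-0.187 → step 6: x=0.009, v=0.076, θ₁=0.004, ω₁=-0.061, θ₂=0.003, ω₂=-0.016
apply F[6]=-0.224 → step 7: x=0.010, v=0.070, θ₁=0.003, ω₁=-0.053, θ₂=0.002, ω₂=-0.016
apply F[7]=-0.235 → step 8: x=0.011, v=0.063, θ₁=0.002, ω₁=-0.046, θ₂=0.002, ω₂=-0.017
apply F[8]=-0.234 → step 9: x=0.013, v=0.057, θ₁=0.001, ω₁=-0.039, θ₂=0.002, ω₂=-0.016
apply F[9]=-0.228 → step 10: x=0.014, v=0.051, θ₁=0.001, ω₁=-0.033, θ₂=0.002, ω₂=-0.016
apply F[10]=-0.217 → step 11: x=0.015, v=0.046, θ₁=-0.000, ω₁=-0.028, θ₂=0.001, ω₂=-0.015
apply F[11]=-0.207 → step 12: x=0.016, v=0.041, θ₁=-0.001, ω₁=-0.023, θ₂=0.001, ω₂=-0.015
apply F[12]=-0.196 → step 13: x=0.016, v=0.037, θ₁=-0.001, ω₁=-0.019, θ₂=0.001, ω₂=-0.014
apply F[13]=-0.185 → step 14: x=0.017, v=0.033, θ₁=-0.001, ω₁=-0.016, θ₂=0.000, ω₂=-0.013
apply F[14]=-0.175 → step 15: x=0.018, v=0.029, θ₁=-0.002, ω₁=-0.013, θ₂=0.000, ω₂=-0.012
apply F[15]=-0.164 → step 16: x=0.018, v=0.026, θ₁=-0.002, ω₁=-0.010, θ₂=-0.000, ω₂=-0.011
apply F[16]=-0.155 → step 17: x=0.019, v=0.023, θ₁=-0.002, ω₁=-0.008, θ₂=-0.000, ω₂=-0.010
apply F[17]=-0.146 → step 18: x=0.019, v=0.020, θ₁=-0.002, ω₁=-0.006, θ₂=-0.001, ω₂=-0.009
apply F[18]=-0.137 → step 19: x=0.020, v=0.018, θ₁=-0.002, ω₁=-0.005, θ₂=-0.001, ω₂=-0.008
apply F[19]=-0.129 → step 20: x=0.020, v=0.016, θ₁=-0.002, ω₁=-0.003, θ₂=-0.001, ω₂=-0.007
apply F[20]=-0.122 → step 21: x=0.020, v=0.014, θ₁=-0.003, ω₁=-0.002, θ₂=-0.001, ω₂=-0.006
apply F[21]=-0.115 → step 22: x=0.020, v=0.012, θ₁=-0.003, ω₁=-0.001, θ₂=-0.001, ω₂=-0.006
apply F[22]=-0.108 → step 23: x=0.021, v=0.010, θ₁=-0.003, ω₁=-0.000, θ₂=-0.001, ω₂=-0.005
apply F[23]=-0.101 → step 24: x=0.021, v=0.009, θ₁=-0.003, ω₁=0.000, θ₂=-0.001, ω₂=-0.004
apply F[24]=-0.096 → step 25: x=0.021, v=0.007, θ₁=-0.003, ω₁=0.001, θ₂=-0.001, ω₂=-0.004
apply F[25]=-0.090 → step 26: x=0.021, v=0.006, θ₁=-0.003, ω₁=0.001, θ₂=-0.001, ω₂=-0.003
apply F[26]=-0.085 → step 27: x=0.021, v=0.005, θ₁=-0.002, ω₁=0.002, θ₂=-0.002, ω₂=-0.002
apply F[27]=-0.080 → step 28: x=0.021, v=0.004, θ₁=-0.002, ω₁=0.002, θ₂=-0.002, ω₂=-0.002
apply F[28]=-0.076 → step 29: x=0.021, v=0.003, θ₁=-0.002, ω₁=0.002, θ₂=-0.002, ω₂=-0.001
apply F[29]=-0.071 → step 30: x=0.021, v=0.002, θ₁=-0.002, ω₁=0.003, θ₂=-0.002, ω₂=-0.001
apply F[30]=-0.068 → step 31: x=0.021, v=0.001, θ₁=-0.002, ω₁=0.003, θ₂=-0.002, ω₂=-0.001
apply F[31]=-0.064 → step 32: x=0.021, v=0.000, θ₁=-0.002, ω₁=0.003, θ₂=-0.002, ω₂=-0.000
apply F[32]=-0.060 → step 33: x=0.021, v=-0.000, θ₁=-0.002, ω₁=0.003, θ₂=-0.002, ω₂=0.000
apply F[33]=-0.057 → step 34: x=0.021, v=-0.001, θ₁=-0.002, ω₁=0.003, θ₂=-0.002, ω₂=0.000
Max |angle| over trajectory = 0.012 rad; bound = 0.087 → within bound.

Answer: yes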